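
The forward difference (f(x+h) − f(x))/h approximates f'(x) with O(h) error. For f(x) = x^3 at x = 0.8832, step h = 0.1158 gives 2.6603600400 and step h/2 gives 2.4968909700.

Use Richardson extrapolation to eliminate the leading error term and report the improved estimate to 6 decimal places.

With r = 1 the leading error scales as h^1, so the weight is 2^1 = 2.
2×2.4968909700 = 4.9937819400; subtract 2.6603600400 → 2.3334219000
Divide by 2^1 − 1 = 1.
Extrapolated: 2.3334219000 / 1 = 2.3334219000

2.333422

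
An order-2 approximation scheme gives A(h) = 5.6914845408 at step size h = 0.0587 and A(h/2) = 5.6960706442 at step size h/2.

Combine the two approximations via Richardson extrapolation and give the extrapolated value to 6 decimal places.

5.697599

Order 2 gives 2^r = 4 and 2^r − 1 = 3.
Weighted: 22.7842825768 − 5.6914845408 = 17.0927980360
17.0927980360 ÷ 3 = 5.6975993453
Shift from A(h/2): +0.0015287011.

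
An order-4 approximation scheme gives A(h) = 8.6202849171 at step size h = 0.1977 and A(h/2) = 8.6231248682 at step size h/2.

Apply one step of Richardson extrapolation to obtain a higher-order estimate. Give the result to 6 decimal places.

8.623314

r = 4, so 2^r = 16.
Numerator 16·A(h/2) − A(h) = 16·8.6231248682 − 8.6202849171 = 129.3497129741
Extrapolated: 129.3497129741 / 15 = 8.6233141983
Correction |R − A(h/2)| = 1.893e-04; gap |A(h/2) − A(h)| = 2.840e-03.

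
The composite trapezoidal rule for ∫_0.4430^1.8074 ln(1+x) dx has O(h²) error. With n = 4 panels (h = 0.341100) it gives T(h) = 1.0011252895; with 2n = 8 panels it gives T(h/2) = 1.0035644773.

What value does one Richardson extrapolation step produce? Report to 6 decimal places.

Leading term ∝ h^2; use weight 4 = 2^2.
4*1.0035644773 = 4.0142579092; 4.0142579092 − 1.0011252895 = 3.0131326197
Divide by 2^2 − 1 = 3.
Extrapolated: 3.0131326197 / 3 = 1.0043775399
Gap between inputs: 2.439e-03; correction applied: +0.0008130626.

1.004378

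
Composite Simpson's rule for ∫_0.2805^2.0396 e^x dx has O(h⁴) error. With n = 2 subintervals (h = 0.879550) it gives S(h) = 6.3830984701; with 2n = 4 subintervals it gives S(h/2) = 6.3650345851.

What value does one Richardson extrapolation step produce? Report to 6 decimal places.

The method has order 4: 2^4 = 16.
Numerator 16 × A(h/2) − A(h) = 16 × 6.3650345851 − 6.3830984701 = 95.4574548915
R = 95.4574548915/15 = 6.3638303261

6.363830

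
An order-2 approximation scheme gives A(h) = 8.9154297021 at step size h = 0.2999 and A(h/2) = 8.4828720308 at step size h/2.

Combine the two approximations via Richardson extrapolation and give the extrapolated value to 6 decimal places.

8.338686

Method order is 2; weight 2^2 = 4.
Top: 4(8.4828720308) − (8.9154297021) = 25.0160584211
Denominator 4 − 1 = 3.
Extrapolated: 25.0160584211 / 3 = 8.3386861404
Shift from A(h/2): −0.1441858904.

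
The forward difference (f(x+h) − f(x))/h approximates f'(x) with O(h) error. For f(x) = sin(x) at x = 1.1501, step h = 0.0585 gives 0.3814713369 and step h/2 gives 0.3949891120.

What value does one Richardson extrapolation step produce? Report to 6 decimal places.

0.408507

r = 1, so 2^r = 2.
Difference of the inputs: 0.3949891120 − 0.3814713369 = 0.0135177751
Divide by 2^1 − 1 = 1: 0.0135177751/1 = 0.0135177751
R = 0.3949891120 + 0.0135177751 = 0.4085068871
Gap between inputs: 1.352e-02; correction applied: +0.0135177751.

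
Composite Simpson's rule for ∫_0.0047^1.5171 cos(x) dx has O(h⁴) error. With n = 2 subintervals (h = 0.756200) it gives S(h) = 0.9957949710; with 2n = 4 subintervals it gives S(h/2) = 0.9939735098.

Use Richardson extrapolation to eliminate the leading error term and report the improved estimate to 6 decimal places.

0.993852

r = 4, so 2^r = 16.
Top: 16(0.9939735098) − (0.9957949710) = 14.9077811858
Divide by 2^4 − 1 = 15.
14.9077811858 ÷ 15 = 0.9938520791
Correction |R − A(h/2)| = 1.214e-04; gap |A(h/2) − A(h)| = 1.821e-03.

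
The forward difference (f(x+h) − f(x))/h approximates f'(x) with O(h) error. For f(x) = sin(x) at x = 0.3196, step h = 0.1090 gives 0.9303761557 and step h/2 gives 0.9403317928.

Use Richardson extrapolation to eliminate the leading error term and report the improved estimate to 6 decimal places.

0.950287

The method has order 1: 2^1 = 2.
2*0.9403317928 = 1.8806635856; subtract 0.9303761557 → 0.9502874299
Extrapolated: 0.9502874299 / 1 = 0.9502874299
Correction |R − A(h/2)| = 9.956e-03; gap |A(h/2) − A(h)| = 9.956e-03.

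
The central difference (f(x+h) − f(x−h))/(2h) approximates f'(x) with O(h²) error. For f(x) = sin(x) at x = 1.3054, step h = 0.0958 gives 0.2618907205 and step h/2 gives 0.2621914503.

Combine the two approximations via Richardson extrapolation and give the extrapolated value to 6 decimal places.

r = 2, so 2^r = 4.
Top: 4(0.2621914503) − (0.2618907205) = 0.7868750807
Denominator 4 − 1 = 3.
So the Richardson estimate is 0.2622916936.
Gap between inputs: 3.007e-04; correction applied: +0.0001002433.

0.262292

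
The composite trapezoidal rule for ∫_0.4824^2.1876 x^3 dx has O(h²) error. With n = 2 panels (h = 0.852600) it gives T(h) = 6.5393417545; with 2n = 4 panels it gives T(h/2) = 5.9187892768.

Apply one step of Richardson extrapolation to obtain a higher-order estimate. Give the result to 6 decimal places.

With r = 2 the leading error scales as h^2, so the weight is 2^2 = 4.
4*5.9187892768 − 6.5393417545 = 17.1358153527
Denominator 4 − 1 = 3.
(4*5.9187892768 − 6.5393417545)/(4 − 1) = 5.7119384509

5.711938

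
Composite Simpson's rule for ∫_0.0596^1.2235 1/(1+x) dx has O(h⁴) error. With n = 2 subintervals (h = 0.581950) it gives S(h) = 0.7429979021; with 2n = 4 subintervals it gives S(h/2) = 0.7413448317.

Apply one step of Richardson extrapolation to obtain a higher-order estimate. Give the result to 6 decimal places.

r = 4: numerator weight 16, denominator 15.
16 × 0.7413448317 = 11.8615173072; subtract 0.7429979021 → 11.1185194051
Denominator 16 − 1 = 15.
(16 × 0.7413448317 − 0.7429979021)/(16 − 1) = 0.7412346270
Shift from A(h/2): −0.0001102047.

0.741235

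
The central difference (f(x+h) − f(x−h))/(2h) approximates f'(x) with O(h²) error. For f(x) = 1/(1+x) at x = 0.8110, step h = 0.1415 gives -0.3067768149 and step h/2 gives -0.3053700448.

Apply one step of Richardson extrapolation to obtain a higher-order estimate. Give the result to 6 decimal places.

-0.304901

r = 2: numerator weight 4, denominator 3.
2^2·A(h/2) = -1.2214801792; minus A(h) gives -0.9147033643.
Divide by 2^2 − 1 = 3.
Result: -0.3049011214
Gap between inputs: 1.407e-03; correction applied: +0.0004689234.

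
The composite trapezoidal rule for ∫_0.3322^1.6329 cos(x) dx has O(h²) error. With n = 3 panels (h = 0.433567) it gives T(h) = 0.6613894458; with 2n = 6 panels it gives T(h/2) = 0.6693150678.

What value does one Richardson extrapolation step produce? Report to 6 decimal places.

r = 2: numerator weight 4, denominator 3.
4·0.6693150678 − 0.6613894458 = 2.0158708254
Denominator 4 − 1 = 3.
R = 2.0158708254/3 = 0.6719569418
Shift from A(h/2): +0.0026418740.

0.671957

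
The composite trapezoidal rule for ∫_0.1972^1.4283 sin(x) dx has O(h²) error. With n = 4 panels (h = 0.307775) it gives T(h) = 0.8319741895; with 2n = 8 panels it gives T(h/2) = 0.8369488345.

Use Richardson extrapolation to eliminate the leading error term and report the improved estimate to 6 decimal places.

Error is O(h^2); halving h shrinks it by 2^2 = 4.
Top: 4(0.8369488345) − (0.8319741895) = 2.5158211485
Denominator 4 − 1 = 3.
Result: 0.8386070495

0.838607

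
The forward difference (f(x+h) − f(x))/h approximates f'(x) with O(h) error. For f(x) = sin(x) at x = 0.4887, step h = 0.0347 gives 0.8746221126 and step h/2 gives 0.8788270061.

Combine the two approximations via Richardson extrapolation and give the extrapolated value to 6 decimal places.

Method order is 1; weight 2^1 = 2.
Top: 2(0.8788270061) − (0.8746221126) = 0.8830318996
R = 0.8830318996/1 = 0.8830318996
Correction |R − A(h/2)| = 4.205e-03; gap |A(h/2) − A(h)| = 4.205e-03.

0.883032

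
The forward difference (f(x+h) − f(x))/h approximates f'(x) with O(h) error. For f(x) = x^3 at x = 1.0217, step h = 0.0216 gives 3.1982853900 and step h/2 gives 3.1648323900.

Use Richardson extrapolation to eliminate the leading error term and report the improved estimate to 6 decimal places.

3.131379

Error is O(h^1); halving h shrinks it by 2^1 = 2.
Numerator 2×A(h/2) − A(h) = 2×3.1648323900 − 3.1982853900 = 3.1313793900
3.1313793900 ÷ 1 = 3.1313793900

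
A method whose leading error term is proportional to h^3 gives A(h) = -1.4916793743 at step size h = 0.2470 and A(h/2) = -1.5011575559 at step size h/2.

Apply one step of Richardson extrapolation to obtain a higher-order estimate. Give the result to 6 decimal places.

r = 3, so 2^r = 8.
2^3·A(h/2) = -12.0092604472; minus A(h) gives -10.5175810729.
Divide by 2^3 − 1 = 7.
So the Richardson estimate is -1.5025115818.
Gap between inputs: 9.478e-03; correction applied: −0.0013540259.

-1.502512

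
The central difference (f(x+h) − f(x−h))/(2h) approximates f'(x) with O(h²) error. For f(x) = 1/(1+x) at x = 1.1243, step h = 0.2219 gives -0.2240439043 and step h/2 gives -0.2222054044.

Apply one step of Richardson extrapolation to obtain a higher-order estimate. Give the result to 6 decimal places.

-0.221593

r = 2, so 2^r = 4.
Difference of the inputs: -0.2222054044 − (-0.2240439043) = 0.0018384999
Correction (A(h/2) − A(h))/(4 − 1) = 0.0018384999/3 = 0.0006128333
R = -0.2222054044 + 0.0006128333 = -0.2215925711
Shift from A(h/2): +0.0006128333.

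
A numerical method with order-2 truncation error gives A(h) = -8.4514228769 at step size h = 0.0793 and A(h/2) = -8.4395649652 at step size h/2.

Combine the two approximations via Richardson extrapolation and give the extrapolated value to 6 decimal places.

-8.435612

Leading term ∝ h^2; use weight 4 = 2^2.
Difference of the inputs: -8.4395649652 − (-8.4514228769) = 0.0118579117
Divide by 2^2 − 1 = 3: 0.0118579117/3 = 0.0039526372
R = -8.4395649652 + 0.0039526372 = -8.4356123280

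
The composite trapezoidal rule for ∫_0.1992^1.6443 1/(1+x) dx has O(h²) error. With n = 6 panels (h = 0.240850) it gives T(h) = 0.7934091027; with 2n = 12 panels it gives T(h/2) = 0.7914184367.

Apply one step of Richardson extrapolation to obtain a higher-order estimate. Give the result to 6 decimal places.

The method has order 2: 2^2 = 4.
A(h/2) − A(h) = 0.7914184367 − 0.7934091027 = -0.0019906660
Correction (A(h/2) − A(h))/(4 − 1) = (-0.0019906660)/3 = -0.0006635553
R = A(h/2) + (A(h/2) − A(h))/3 = 0.7914184367 − 0.0006635553 = 0.7907548814

0.790755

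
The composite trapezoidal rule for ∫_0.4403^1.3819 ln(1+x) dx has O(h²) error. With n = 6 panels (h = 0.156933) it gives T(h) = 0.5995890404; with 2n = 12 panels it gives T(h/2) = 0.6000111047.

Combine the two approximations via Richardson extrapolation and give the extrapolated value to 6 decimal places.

0.600152

r = 2, so 2^r = 4.
2^2*A(h/2) = 2.4000444188; minus A(h) gives 1.8004553784.
R = 1.8004553784/3 = 0.6001517928
Shift from A(h/2): +0.0001406881.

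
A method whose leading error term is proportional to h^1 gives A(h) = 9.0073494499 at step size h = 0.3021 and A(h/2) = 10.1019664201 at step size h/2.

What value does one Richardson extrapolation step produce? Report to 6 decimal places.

The method has order 1: 2^1 = 2.
2×10.1019664201 − 9.0073494499 = 11.1965833903
(2×10.1019664201 − 9.0073494499)/(2 − 1) = 11.1965833903
Correction |R − A(h/2)| = 1.095e+00; gap |A(h/2) − A(h)| = 1.095e+00.

11.196583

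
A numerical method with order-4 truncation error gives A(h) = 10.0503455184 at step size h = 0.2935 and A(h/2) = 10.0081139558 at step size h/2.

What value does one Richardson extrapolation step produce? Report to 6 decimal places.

With r = 4 the leading error scales as h^4, so the weight is 2^4 = 16.
2^4·A(h/2) = 160.1298232928; minus A(h) gives 150.0794777744.
(16·10.0081139558 − 10.0503455184)/(16 − 1) = 10.0052985183
Gap between inputs: 4.223e-02; correction applied: −0.0028154375.

10.005299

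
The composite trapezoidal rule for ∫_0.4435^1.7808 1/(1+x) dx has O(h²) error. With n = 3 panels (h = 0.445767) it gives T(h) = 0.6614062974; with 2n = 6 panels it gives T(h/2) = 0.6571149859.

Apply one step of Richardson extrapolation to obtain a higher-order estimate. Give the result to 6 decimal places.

r = 2, so 2^r = 4.
A(h/2) − A(h) = 0.6571149859 − 0.6614062974 = -0.0042913115
Divide by 2^2 − 1 = 3: (-0.0042913115)/3 = -0.0014304372
R = A(h/2) + (A(h/2) − A(h))/3 = 0.6571149859 − 0.0014304372 = 0.6556845487
Correction |R − A(h/2)| = 1.430e-03; gap |A(h/2) − A(h)| = 4.291e-03.

0.655685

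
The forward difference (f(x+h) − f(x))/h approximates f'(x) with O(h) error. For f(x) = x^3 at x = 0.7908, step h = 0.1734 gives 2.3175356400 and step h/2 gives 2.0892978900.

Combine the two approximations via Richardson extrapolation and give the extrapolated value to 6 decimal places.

Method order is 1; weight 2^1 = 2.
2^1 × A(h/2) = 4.1785957800; minus A(h) gives 1.8610601400.
(2 × 2.0892978900 − 2.3175356400)/(2 − 1) = 1.8610601400
Gap between inputs: 2.282e-01; correction applied: −0.2282377500.

1.861060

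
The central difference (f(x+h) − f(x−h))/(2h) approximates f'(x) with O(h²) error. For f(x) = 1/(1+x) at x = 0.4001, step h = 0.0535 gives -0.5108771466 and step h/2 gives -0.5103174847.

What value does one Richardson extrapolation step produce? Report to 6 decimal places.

r = 2, so 2^r = 4.
Difference of the inputs: -0.5103174847 − (-0.5108771466) = 0.0005596619
Correction (A(h/2) − A(h))/(4 − 1) = 0.0005596619/3 = 0.0001865540
R = -0.5103174847 + 0.0001865540 = -0.5101309307

-0.510131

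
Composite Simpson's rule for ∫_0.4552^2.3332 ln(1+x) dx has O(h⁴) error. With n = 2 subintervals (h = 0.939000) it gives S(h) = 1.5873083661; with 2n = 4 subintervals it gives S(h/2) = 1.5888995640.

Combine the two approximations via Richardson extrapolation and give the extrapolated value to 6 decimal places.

1.589006

Order 4 gives 2^r = 16 and 2^r − 1 = 15.
16×1.5888995640 = 25.4223930240; subtract 1.5873083661 → 23.8350846579
Divide by 2^4 − 1 = 15.
23.8350846579 ÷ 15 = 1.5890056439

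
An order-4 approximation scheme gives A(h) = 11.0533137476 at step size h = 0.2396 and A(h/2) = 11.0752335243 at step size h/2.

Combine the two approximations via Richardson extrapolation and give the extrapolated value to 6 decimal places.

11.076695

Leading term ∝ h^4; use weight 16 = 2^4.
2^4·A(h/2) = 177.2037363888; minus A(h) gives 166.1504226412.
(16·11.0752335243 − 11.0533137476)/(16 − 1) = 11.0766948427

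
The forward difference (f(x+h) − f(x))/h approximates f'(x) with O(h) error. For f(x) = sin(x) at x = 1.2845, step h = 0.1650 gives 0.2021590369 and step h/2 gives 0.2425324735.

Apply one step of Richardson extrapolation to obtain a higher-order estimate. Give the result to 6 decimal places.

Method order is 1; weight 2^1 = 2.
2·0.2425324735 − 0.2021590369 = 0.2829059101
Extrapolated: 0.2829059101 / 1 = 0.2829059101

0.282906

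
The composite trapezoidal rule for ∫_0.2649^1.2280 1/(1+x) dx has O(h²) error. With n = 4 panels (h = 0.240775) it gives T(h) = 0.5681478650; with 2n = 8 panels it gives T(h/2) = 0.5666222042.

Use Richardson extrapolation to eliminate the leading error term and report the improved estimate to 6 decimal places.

0.566114

r = 2, so 2^r = 4.
Numerator 4 × A(h/2) − A(h) = 4 × 0.5666222042 − 0.5681478650 = 1.6983409518
R = 1.6983409518/3 = 0.5661136506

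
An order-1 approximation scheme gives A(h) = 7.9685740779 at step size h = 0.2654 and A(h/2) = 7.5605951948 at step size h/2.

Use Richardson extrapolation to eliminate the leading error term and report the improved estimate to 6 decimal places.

7.152616

Error is O(h^1); halving h shrinks it by 2^1 = 2.
2*7.5605951948 = 15.1211903896; subtract 7.9685740779 → 7.1526163117
R = 7.1526163117/1 = 7.1526163117
Shift from A(h/2): −0.4079788831.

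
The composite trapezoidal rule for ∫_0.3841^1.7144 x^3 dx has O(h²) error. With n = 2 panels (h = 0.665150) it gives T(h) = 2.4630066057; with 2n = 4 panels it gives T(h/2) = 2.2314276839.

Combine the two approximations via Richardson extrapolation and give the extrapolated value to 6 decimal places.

2.154235

Error is O(h^2); halving h shrinks it by 2^2 = 4.
4×2.2314276839 = 8.9257107356; 8.9257107356 − 2.4630066057 = 6.4627041299
Denominator 4 − 1 = 3.
Extrapolated: 6.4627041299 / 3 = 2.1542347100
Correction |R − A(h/2)| = 7.719e-02; gap |A(h/2) − A(h)| = 2.316e-01.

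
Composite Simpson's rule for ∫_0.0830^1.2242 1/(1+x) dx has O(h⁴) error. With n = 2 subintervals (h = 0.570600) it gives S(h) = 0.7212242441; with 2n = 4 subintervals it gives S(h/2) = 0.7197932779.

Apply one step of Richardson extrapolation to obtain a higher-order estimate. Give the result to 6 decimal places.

r = 4, so 2^r = 16.
Top: 16(0.7197932779) − (0.7212242441) = 10.7954682023
Divide by 2^4 − 1 = 15.
Result: 0.7196978802
Shift from A(h/2): −0.0000953977.

0.719698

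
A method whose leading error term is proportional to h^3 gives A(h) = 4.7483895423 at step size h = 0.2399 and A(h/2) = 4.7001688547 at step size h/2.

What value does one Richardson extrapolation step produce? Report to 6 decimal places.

r = 3: numerator weight 8, denominator 7.
2^3*A(h/2) = 37.6013508376; minus A(h) gives 32.8529612953.
Denominator 8 − 1 = 7.
So the Richardson estimate is 4.6932801850.

4.693280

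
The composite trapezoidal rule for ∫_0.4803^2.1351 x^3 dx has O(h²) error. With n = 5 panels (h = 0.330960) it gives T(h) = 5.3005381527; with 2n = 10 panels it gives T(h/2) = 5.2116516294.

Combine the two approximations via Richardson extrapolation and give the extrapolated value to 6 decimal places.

Leading term ∝ h^2; use weight 4 = 2^2.
4 × 5.2116516294 − 5.3005381527 = 15.5460683649
R = 15.5460683649/3 = 5.1820227883

5.182023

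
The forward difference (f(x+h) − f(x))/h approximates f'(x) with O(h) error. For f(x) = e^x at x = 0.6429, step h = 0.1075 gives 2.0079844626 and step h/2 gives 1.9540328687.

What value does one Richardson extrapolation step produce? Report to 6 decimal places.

1.900081

With r = 1 the leading error scales as h^1, so the weight is 2^1 = 2.
Top: 2(1.9540328687) − (2.0079844626) = 1.9000812748
(2 × 1.9540328687 − 2.0079844626)/(2 − 1) = 1.9000812748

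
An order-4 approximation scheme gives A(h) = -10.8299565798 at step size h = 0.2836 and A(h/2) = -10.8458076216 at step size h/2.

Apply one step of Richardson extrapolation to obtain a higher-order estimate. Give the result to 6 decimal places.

r = 4, so 2^r = 16.
Difference of the inputs: -10.8458076216 − (-10.8299565798) = -0.0158510418
Divide by 2^4 − 1 = 15: (-0.0158510418)/15 = -0.0010567361
R = -10.8458076216 − 0.0010567361 = -10.8468643577
Shift from A(h/2): −0.0010567361.

-10.846864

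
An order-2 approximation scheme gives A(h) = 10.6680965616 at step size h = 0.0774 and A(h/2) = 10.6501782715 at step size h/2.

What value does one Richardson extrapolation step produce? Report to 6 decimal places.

r = 2, so 2^r = 4.
Numerator 4 × A(h/2) − A(h) = 4 × 10.6501782715 − 10.6680965616 = 31.9326165244
31.9326165244 ÷ 3 = 10.6442055081

10.644206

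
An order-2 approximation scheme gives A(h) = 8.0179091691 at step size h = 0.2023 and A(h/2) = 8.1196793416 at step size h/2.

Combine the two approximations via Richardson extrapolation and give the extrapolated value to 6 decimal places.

Method order is 2; weight 2^2 = 4.
Top: 4(8.1196793416) − (8.0179091691) = 24.4608081973
Denominator 4 − 1 = 3.
Result: 8.1536027324
Correction |R − A(h/2)| = 3.392e-02; gap |A(h/2) − A(h)| = 1.018e-01.

8.153603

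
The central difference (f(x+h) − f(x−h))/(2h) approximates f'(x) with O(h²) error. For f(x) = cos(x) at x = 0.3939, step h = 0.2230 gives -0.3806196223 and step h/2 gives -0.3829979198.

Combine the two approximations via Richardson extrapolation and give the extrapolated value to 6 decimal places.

Method order is 2; weight 2^2 = 4.
4·(-0.3829979198) = -1.5319916792; (-1.5319916792) − (-0.3806196223) = -1.1513720569
R = (-1.1513720569)/3 = -0.3837906856
Gap between inputs: 2.378e-03; correction applied: −0.0007927658.

-0.383791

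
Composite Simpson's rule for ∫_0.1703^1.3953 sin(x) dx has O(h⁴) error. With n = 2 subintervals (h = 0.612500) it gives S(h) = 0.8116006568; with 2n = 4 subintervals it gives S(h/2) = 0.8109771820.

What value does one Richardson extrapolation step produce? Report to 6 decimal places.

With r = 4 the leading error scales as h^4, so the weight is 2^4 = 16.
Top: 16(0.8109771820) − (0.8116006568) = 12.1640342552
12.1640342552 ÷ 15 = 0.8109356170

0.810936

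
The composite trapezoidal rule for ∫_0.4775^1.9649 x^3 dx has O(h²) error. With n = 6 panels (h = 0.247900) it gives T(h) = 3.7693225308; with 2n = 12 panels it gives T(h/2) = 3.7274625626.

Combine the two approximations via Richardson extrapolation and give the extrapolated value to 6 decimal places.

Order 2 gives 2^r = 4 and 2^r − 1 = 3.
Numerator 4*A(h/2) − A(h) = 4*3.7274625626 − 3.7693225308 = 11.1405277196
Extrapolated: 11.1405277196 / 3 = 3.7135092399
Gap between inputs: 4.186e-02; correction applied: −0.0139533227.

3.713509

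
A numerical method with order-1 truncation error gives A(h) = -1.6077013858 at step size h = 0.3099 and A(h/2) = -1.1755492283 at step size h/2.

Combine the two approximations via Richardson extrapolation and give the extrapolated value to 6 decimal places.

r = 1: numerator weight 2, denominator 1.
Numerator 2×A(h/2) − A(h) = 2×(-1.1755492283) − (-1.6077013858) = -0.7433970708
Divide by 2^1 − 1 = 1.
So the Richardson estimate is -0.7433970708.

-0.743397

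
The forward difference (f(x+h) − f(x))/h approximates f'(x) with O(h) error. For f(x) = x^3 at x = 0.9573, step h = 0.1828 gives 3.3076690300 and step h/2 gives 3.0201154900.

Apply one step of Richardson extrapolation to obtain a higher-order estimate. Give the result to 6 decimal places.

Order 1 gives 2^r = 2 and 2^r − 1 = 1.
Top: 2(3.0201154900) − (3.3076690300) = 2.7325619500
(2*3.0201154900 − 3.3076690300)/(2 − 1) = 2.7325619500

2.732562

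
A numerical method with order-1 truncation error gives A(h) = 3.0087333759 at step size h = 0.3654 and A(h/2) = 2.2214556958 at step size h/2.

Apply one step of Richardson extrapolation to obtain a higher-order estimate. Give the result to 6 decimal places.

1.434178

Order 1 gives 2^r = 2 and 2^r − 1 = 1.
Difference of the inputs: 2.2214556958 − 3.0087333759 = -0.7872776801
Divide by 2^1 − 1 = 1: (-0.7872776801)/1 = -0.7872776801
R = 2.2214556958 − 0.7872776801 = 1.4341780157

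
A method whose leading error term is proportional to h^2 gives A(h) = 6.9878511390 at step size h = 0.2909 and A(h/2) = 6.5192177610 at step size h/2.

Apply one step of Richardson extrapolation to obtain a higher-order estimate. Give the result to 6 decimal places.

6.363007

Order 2 gives 2^r = 4 and 2^r − 1 = 3.
4×6.5192177610 = 26.0768710440; subtract 6.9878511390 → 19.0890199050
Divide by 2^2 − 1 = 3.
19.0890199050 ÷ 3 = 6.3630066350
Gap between inputs: 4.686e-01; correction applied: −0.1562111260.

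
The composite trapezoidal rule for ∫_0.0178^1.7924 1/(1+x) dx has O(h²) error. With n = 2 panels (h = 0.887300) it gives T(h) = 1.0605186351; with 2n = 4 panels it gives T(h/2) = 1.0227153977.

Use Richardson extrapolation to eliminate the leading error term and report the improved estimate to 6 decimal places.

Order 2 gives 2^r = 4 and 2^r − 1 = 3.
4*1.0227153977 = 4.0908615908; 4.0908615908 − 1.0605186351 = 3.0303429557
Extrapolated: 3.0303429557 / 3 = 1.0101143186
Shift from A(h/2): −0.0126010791.

1.010114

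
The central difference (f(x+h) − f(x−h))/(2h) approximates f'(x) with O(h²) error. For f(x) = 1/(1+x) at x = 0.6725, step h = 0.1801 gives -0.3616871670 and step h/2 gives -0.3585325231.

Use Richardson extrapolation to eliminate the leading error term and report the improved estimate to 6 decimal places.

-0.357481

Leading term ∝ h^2; use weight 4 = 2^2.
Weighted: (-1.4341300924) − (-0.3616871670) = -1.0724429254
Denominator 4 − 1 = 3.
Result: -0.3574809751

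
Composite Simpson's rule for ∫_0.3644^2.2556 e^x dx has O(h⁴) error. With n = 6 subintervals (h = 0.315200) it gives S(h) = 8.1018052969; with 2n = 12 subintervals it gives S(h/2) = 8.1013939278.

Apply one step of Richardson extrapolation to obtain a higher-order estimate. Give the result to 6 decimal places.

8.101367

r = 4, so 2^r = 16.
16×8.1013939278 = 129.6223028448; subtract 8.1018052969 → 121.5204975479
(16×8.1013939278 − 8.1018052969)/(16 − 1) = 8.1013665032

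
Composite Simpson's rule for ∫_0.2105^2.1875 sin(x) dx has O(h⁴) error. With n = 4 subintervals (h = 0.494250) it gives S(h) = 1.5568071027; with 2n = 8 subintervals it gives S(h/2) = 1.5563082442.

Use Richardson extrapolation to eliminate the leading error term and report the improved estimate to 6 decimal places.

1.556275

With r = 4 the leading error scales as h^4, so the weight is 2^4 = 16.
Numerator 16*A(h/2) − A(h) = 16*1.5563082442 − 1.5568071027 = 23.3441248045
Denominator 16 − 1 = 15.
(16*1.5563082442 − 1.5568071027)/(16 − 1) = 1.5562749870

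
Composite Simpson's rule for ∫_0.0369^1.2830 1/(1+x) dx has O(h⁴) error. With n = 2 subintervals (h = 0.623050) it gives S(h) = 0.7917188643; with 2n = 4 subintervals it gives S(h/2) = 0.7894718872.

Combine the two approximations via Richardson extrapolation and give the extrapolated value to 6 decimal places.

0.789322

Leading term ∝ h^4; use weight 16 = 2^4.
Top: 16(0.7894718872) − (0.7917188643) = 11.8398313309
Divide by 2^4 − 1 = 15.
Extrapolated: 11.8398313309 / 15 = 0.7893220887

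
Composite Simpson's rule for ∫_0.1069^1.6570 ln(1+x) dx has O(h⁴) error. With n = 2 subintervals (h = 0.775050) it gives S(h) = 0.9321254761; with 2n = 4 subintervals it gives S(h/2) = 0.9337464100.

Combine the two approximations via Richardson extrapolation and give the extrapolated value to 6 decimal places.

Error is O(h^4); halving h shrinks it by 2^4 = 16.
Top: 16(0.9337464100) − (0.9321254761) = 14.0078170839
R = 14.0078170839/15 = 0.9338544723
Gap between inputs: 1.621e-03; correction applied: +0.0001080623.

0.933854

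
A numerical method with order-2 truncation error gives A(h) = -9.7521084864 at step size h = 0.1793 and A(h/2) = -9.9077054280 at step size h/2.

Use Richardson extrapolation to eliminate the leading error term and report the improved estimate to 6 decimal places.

-9.959571

Leading term ∝ h^2; use weight 4 = 2^2.
Top: 4(-9.9077054280) − (-9.7521084864) = -29.8787132256
Divide by 2^2 − 1 = 3.
R = (-29.8787132256)/3 = -9.9595710752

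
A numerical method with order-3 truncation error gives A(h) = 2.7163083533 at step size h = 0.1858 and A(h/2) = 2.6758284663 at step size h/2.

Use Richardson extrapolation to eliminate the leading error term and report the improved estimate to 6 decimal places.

Leading term ∝ h^3; use weight 8 = 2^3.
Numerator 8*A(h/2) − A(h) = 8*2.6758284663 − 2.7163083533 = 18.6903193771
(8*2.6758284663 − 2.7163083533)/(8 − 1) = 2.6700456253

2.670046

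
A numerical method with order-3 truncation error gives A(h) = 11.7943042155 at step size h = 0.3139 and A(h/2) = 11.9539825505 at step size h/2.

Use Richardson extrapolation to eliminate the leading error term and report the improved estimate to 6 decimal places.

11.976794

Order 3 gives 2^r = 8 and 2^r − 1 = 7.
8×11.9539825505 − 11.7943042155 = 83.8375561885
83.8375561885 ÷ 7 = 11.9767937412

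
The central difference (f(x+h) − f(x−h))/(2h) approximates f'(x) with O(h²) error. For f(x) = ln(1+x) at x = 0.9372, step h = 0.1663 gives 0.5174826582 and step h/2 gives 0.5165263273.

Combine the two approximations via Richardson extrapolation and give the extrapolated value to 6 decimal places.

0.516208

Method order is 2; weight 2^2 = 4.
Difference of the inputs: 0.5165263273 − 0.5174826582 = -0.0009563309
Correction (A(h/2) − A(h))/(4 − 1) = (-0.0009563309)/3 = -0.0003187770
R = A(h/2) + (A(h/2) − A(h))/3 = 0.5165263273 − 0.0003187770 = 0.5162075503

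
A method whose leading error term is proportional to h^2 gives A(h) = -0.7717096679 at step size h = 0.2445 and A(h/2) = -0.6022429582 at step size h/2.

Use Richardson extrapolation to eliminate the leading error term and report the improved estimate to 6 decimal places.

-0.545754

Leading term ∝ h^2; use weight 4 = 2^2.
Numerator 4×A(h/2) − A(h) = 4×(-0.6022429582) − (-0.7717096679) = -1.6372621649
R = (-1.6372621649)/3 = -0.5457540550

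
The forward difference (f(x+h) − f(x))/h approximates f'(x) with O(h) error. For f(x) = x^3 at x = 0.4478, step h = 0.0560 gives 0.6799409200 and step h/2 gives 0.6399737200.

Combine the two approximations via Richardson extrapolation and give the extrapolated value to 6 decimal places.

0.600007

r = 1, so 2^r = 2.
2×0.6399737200 = 1.2799474400; subtract 0.6799409200 → 0.6000065200
Divide by 2^1 − 1 = 1.
So the Richardson estimate is 0.6000065200.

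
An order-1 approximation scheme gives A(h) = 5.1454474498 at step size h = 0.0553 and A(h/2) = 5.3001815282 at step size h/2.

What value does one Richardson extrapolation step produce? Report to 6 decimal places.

Method order is 1; weight 2^1 = 2.
Numerator 2*A(h/2) − A(h) = 2*5.3001815282 − 5.1454474498 = 5.4549156066
Extrapolated: 5.4549156066 / 1 = 5.4549156066

5.454916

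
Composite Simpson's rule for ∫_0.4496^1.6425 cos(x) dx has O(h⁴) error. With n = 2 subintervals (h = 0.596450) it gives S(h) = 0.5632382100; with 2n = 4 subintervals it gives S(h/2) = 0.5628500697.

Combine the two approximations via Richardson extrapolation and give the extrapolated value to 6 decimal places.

Order 4 gives 2^r = 16 and 2^r − 1 = 15.
16·0.5628500697 − 0.5632382100 = 8.4423629052
R = 8.4423629052/15 = 0.5628241937
Gap between inputs: 3.881e-04; correction applied: −0.0000258760.

0.562824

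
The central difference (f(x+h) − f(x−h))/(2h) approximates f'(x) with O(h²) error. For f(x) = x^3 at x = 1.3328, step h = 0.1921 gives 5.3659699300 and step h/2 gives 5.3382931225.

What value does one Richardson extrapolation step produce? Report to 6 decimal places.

r = 2: numerator weight 4, denominator 3.
Top: 4(5.3382931225) − (5.3659699300) = 15.9872025600
Denominator 4 − 1 = 3.
15.9872025600 ÷ 3 = 5.3290675200

5.329068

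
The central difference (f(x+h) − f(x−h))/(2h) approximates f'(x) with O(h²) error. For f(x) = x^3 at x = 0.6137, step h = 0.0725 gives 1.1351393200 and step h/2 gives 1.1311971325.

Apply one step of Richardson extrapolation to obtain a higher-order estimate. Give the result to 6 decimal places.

1.129883

r = 2, so 2^r = 4.
A(h/2) − A(h) = 1.1311971325 − 1.1351393200 = -0.0039421875
Divide by 2^2 − 1 = 3: (-0.0039421875)/3 = -0.0013140625
R = A(h/2) + (A(h/2) − A(h))/3 = 1.1311971325 − 0.0013140625 = 1.1298830700
Correction |R − A(h/2)| = 1.314e-03; gap |A(h/2) − A(h)| = 3.942e-03.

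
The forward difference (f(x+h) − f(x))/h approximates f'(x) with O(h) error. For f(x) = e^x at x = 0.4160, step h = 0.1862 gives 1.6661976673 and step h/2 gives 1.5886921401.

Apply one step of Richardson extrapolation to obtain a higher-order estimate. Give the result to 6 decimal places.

Leading term ∝ h^1; use weight 2 = 2^1.
2 × 1.5886921401 = 3.1773842802; subtract 1.6661976673 → 1.5111866129
(2 × 1.5886921401 − 1.6661976673)/(2 − 1) = 1.5111866129

1.511187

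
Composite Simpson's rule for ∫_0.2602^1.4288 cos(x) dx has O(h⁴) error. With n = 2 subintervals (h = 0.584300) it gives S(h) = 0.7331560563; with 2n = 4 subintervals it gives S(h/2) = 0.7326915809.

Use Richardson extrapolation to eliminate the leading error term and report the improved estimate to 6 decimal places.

Method order is 4; weight 2^4 = 16.
16*0.7326915809 = 11.7230652944; subtract 0.7331560563 → 10.9899092381
Divide by 2^4 − 1 = 15.
R = 10.9899092381/15 = 0.7326606159

0.732661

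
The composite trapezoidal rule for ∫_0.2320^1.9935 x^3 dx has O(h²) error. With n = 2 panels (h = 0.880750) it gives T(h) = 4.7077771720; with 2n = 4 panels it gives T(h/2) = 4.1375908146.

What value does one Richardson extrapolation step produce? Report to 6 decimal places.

r = 2, so 2^r = 4.
Weighted: 16.5503632584 − 4.7077771720 = 11.8425860864
Divide by 2^2 − 1 = 3.
So the Richardson estimate is 3.9475286955.
Gap between inputs: 5.702e-01; correction applied: −0.1900621191.

3.947529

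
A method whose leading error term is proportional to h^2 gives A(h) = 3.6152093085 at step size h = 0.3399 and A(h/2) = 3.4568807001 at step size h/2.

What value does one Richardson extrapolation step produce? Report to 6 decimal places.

3.404104

Error is O(h^2); halving h shrinks it by 2^2 = 4.
4·3.4568807001 − 3.6152093085 = 10.2123134919
Denominator 4 − 1 = 3.
Extrapolated: 10.2123134919 / 3 = 3.4041044973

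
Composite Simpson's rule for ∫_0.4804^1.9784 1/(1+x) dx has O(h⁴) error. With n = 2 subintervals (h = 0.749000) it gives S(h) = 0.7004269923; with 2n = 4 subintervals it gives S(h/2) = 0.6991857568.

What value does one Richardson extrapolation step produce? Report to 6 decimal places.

0.699103

With r = 4 the leading error scales as h^4, so the weight is 2^4 = 16.
Numerator 16×A(h/2) − A(h) = 16×0.6991857568 − 0.7004269923 = 10.4865451165
(16×0.6991857568 − 0.7004269923)/(16 − 1) = 0.6991030078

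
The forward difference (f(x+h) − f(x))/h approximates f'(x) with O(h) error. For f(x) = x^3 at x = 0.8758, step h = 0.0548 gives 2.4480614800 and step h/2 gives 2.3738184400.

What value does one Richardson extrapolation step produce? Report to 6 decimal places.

r = 1: numerator weight 2, denominator 1.
2^1×A(h/2) = 4.7476368800; minus A(h) gives 2.2995754000.
Denominator 2 − 1 = 1.
So the Richardson estimate is 2.2995754000.
Gap between inputs: 7.424e-02; correction applied: −0.0742430400.

2.299575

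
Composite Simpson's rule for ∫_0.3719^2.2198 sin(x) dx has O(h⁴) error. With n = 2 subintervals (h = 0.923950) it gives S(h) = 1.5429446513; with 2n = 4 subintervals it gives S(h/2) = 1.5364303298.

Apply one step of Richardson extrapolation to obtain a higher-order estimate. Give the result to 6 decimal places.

Leading term ∝ h^4; use weight 16 = 2^4.
Difference of the inputs: 1.5364303298 − 1.5429446513 = -0.0065143215
Correction (A(h/2) − A(h))/(16 − 1) = (-0.0065143215)/15 = -0.0004342881
R = A(h/2) + (A(h/2) − A(h))/15 = 1.5364303298 − 0.0004342881 = 1.5359960417
Gap between inputs: 6.514e-03; correction applied: −0.0004342881.

1.535996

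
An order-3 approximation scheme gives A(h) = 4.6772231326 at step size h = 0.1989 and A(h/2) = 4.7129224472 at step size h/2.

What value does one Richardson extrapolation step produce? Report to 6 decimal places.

Error is O(h^3); halving h shrinks it by 2^3 = 8.
8*4.7129224472 = 37.7033795776; 37.7033795776 − 4.6772231326 = 33.0261564450
Denominator 8 − 1 = 7.
Extrapolated: 33.0261564450 / 7 = 4.7180223493

4.718022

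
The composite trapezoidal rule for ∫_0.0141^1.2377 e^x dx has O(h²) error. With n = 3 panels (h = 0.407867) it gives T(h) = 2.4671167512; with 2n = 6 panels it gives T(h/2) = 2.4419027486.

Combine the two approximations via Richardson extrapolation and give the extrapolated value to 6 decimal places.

2.433498

The method has order 2: 2^2 = 4.
Weighted: 9.7676109944 − 2.4671167512 = 7.3004942432
7.3004942432 ÷ 3 = 2.4334980811
Correction |R − A(h/2)| = 8.405e-03; gap |A(h/2) − A(h)| = 2.521e-02.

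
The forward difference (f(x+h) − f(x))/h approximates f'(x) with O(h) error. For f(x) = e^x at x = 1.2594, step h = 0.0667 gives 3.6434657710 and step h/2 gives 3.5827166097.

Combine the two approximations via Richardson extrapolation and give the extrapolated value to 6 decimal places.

Error is O(h^1); halving h shrinks it by 2^1 = 2.
2 × 3.5827166097 − 3.6434657710 = 3.5219674484
Extrapolated: 3.5219674484 / 1 = 3.5219674484
Gap between inputs: 6.075e-02; correction applied: −0.0607491613.

3.521967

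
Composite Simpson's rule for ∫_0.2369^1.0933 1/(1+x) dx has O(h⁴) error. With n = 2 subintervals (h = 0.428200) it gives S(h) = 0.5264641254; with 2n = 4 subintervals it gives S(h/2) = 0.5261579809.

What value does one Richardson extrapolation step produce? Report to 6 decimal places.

0.526138

r = 4, so 2^r = 16.
Weighted: 8.4185276944 − 0.5264641254 = 7.8920635690
Denominator 16 − 1 = 15.
R = 7.8920635690/15 = 0.5261375713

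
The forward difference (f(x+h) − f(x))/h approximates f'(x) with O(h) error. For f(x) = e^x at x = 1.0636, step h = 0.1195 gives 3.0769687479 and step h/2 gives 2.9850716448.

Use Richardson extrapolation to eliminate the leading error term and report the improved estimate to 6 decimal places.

Error is O(h^1); halving h shrinks it by 2^1 = 2.
2^1·A(h/2) = 5.9701432896; minus A(h) gives 2.8931745417.
Denominator 2 − 1 = 1.
2.8931745417 ÷ 1 = 2.8931745417

2.893175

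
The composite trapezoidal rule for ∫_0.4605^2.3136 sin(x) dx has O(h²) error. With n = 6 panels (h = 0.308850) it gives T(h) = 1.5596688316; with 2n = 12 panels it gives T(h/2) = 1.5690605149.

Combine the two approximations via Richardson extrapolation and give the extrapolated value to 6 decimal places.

Order 2 gives 2^r = 4 and 2^r − 1 = 3.
Difference of the inputs: 1.5690605149 − 1.5596688316 = 0.0093916833
Correction (A(h/2) − A(h))/(4 − 1) = 0.0093916833/3 = 0.0031305611
R = 1.5690605149 + 0.0031305611 = 1.5721910760
Gap between inputs: 9.392e-03; correction applied: +0.0031305611.

1.572191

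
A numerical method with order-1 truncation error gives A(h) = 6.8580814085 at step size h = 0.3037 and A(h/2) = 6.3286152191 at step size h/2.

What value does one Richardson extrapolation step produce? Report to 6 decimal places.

r = 1, so 2^r = 2.
2^1*A(h/2) = 12.6572304382; minus A(h) gives 5.7991490297.
Divide by 2^1 − 1 = 1.
Result: 5.7991490297
Correction |R − A(h/2)| = 5.295e-01; gap |A(h/2) − A(h)| = 5.295e-01.

5.799149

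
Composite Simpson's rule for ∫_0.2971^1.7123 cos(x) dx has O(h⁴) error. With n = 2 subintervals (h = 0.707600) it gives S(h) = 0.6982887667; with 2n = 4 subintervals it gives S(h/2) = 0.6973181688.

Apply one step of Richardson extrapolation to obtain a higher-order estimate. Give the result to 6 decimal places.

Method order is 4; weight 2^4 = 16.
Top: 16(0.6973181688) − (0.6982887667) = 10.4588019341
R = 10.4588019341/15 = 0.6972534623
Shift from A(h/2): −0.0000647065.

0.697253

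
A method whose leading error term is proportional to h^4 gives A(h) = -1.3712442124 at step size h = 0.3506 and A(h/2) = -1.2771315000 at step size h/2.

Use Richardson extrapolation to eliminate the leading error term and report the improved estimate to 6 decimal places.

Leading term ∝ h^4; use weight 16 = 2^4.
16*(-1.2771315000) − (-1.3712442124) = -19.0628597876
(-19.0628597876) ÷ 15 = -1.2708573192
Gap between inputs: 9.411e-02; correction applied: +0.0062741808.

-1.270857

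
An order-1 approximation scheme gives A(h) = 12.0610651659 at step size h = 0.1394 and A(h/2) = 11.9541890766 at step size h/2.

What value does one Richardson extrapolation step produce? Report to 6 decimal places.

The method has order 1: 2^1 = 2.
2×11.9541890766 = 23.9083781532; subtract 12.0610651659 → 11.8473129873
Denominator 2 − 1 = 1.
11.8473129873 ÷ 1 = 11.8473129873

11.847313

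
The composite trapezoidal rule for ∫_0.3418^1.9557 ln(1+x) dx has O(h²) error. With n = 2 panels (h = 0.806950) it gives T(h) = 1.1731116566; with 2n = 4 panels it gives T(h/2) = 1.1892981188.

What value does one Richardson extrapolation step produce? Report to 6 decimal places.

1.194694

r = 2, so 2^r = 4.
4 × 1.1892981188 = 4.7571924752; subtract 1.1731116566 → 3.5840808186
Denominator 4 − 1 = 3.
R = 3.5840808186/3 = 1.1946936062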